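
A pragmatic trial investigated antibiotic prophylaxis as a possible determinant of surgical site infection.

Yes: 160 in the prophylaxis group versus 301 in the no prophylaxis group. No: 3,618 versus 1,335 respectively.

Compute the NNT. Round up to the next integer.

Risk in treated group = 160/3778 = 0.04235; risk in control = 301/1636 = 0.18399.
Absolute risk reduction = 0.18399 − 0.04235 = 0.14163
NNT = 1 / ARR = 1 / 0.14163 = 7.060 → round up → 8

8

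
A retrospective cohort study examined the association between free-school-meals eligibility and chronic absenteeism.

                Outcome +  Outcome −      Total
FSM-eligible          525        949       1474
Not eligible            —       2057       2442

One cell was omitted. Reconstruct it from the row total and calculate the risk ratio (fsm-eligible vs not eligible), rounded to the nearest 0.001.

The missing cell is in the unexposed row: 2442 − 2057 = 385.
So a = 525, b = 949, c = 385, d = 2057.
RR = [a/(a+b)] / [c/(c+d)] = (525/1474) / (385/2442) = 0.35617/0.15766 = 2.25916

2.259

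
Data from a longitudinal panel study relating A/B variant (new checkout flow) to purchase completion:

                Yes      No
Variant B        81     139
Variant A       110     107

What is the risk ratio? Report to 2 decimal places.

0.73

Cells: a = 81, b = 139, c = 110, d = 107.
Risk in exposed = 81/220 = 0.36818; risk in unexposed = 110/217 = 0.50691.
RR = 0.36818 / 0.50691 = 0.72632
The risk is 27% lower among the exposed than among the unexposed.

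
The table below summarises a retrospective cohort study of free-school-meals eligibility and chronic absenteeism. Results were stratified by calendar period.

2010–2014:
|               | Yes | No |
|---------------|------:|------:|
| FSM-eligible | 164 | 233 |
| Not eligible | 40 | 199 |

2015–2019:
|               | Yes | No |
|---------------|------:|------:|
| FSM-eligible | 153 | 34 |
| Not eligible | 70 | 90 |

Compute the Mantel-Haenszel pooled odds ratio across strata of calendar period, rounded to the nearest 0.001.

4.230

OR_MH = Σ(aᵢdᵢ/nᵢ) / Σ(bᵢcᵢ/nᵢ), where nᵢ is the stratum total.
Stratum 1 (2010–2014): n = 636; a·d/n = 164·199/636 = 51.3145; b·c/n = 233·40/636 = 14.6541
Stratum 2 (2015–2019): n = 347; a·d/n = 153·90/347 = 39.6830; b·c/n = 34·70/347 = 6.8588
OR_MH = (51.3145 + 39.6830) / (14.6541 + 6.8588) = 90.9975 / 21.5129 = 4.22991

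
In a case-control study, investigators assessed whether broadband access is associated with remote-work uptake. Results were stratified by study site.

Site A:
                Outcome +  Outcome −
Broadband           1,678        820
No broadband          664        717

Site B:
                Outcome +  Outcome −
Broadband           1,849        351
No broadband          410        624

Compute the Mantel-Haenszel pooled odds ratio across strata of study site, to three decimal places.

3.608

OR_MH = Σ(aᵢdᵢ/nᵢ) / Σ(bᵢcᵢ/nᵢ), where nᵢ is the stratum total.
Stratum 1 (Site A): n = 3879; a·d/n = 1678·717/3879 = 310.1640; b·c/n = 820·664/3879 = 140.3661
Stratum 2 (Site B): n = 3234; a·d/n = 1849·624/3234 = 356.7644; b·c/n = 351·410/3234 = 44.4991
OR_MH = (310.1640 + 356.7644) / (140.3661 + 44.4991) = 666.9283 / 184.8651 = 3.60765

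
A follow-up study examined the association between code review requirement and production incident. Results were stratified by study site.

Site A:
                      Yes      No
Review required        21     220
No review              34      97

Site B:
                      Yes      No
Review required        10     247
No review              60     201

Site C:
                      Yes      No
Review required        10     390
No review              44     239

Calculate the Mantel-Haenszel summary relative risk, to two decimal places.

0.21

RR_MH = Σ(aᵢ·n₀ᵢ/nᵢ) / Σ(cᵢ·n₁ᵢ/nᵢ), with n₁ᵢ = aᵢ+bᵢ (exposed), n₀ᵢ = cᵢ+dᵢ (unexposed), nᵢ = n₁ᵢ+n₀ᵢ.
Stratum 1 (Site A): n₁ = 241, n₀ = 131, n = 372; a·n₀/n = 21·131/372 = 7.3952; c·n₁/n = 34·241/372 = 22.0269
Stratum 2 (Site B): n₁ = 257, n₀ = 261, n = 518; a·n₀/n = 10·261/518 = 5.0386; c·n₁/n = 60·257/518 = 29.7683
Stratum 3 (Site C): n₁ = 400, n₀ = 283, n = 683; a·n₀/n = 10·283/683 = 4.1435; c·n₁/n = 44·400/683 = 25.7687
RR_MH = (7.3952 + 5.0386 + 4.1435) / (22.0269 + 29.7683 + 25.7687) = 16.5773 / 77.5639 = 0.21372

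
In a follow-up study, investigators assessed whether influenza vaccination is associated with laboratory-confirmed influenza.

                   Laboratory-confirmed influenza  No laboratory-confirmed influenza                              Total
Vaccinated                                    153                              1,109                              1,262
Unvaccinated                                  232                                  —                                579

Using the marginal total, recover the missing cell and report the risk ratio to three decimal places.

The missing cell is in the unexposed row: 579 − 232 = 347.
So a = 153, b = 1109, c = 232, d = 347.
RR = [a/(a+b)] / [c/(c+d)] = (153/1262) / (232/579) = 0.12124/0.40069 = 0.30257

0.303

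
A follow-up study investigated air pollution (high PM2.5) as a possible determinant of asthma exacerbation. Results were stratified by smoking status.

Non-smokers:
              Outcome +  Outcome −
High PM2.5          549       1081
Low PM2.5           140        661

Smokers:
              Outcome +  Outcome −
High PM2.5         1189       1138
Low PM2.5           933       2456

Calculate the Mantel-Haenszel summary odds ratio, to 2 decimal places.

OR_MH = Σ(aᵢdᵢ/nᵢ) / Σ(bᵢcᵢ/nᵢ), where nᵢ is the stratum total.
Stratum 1 (Non-smokers): n = 2431; a·d/n = 549·661/2431 = 149.2756; b·c/n = 1081·140/2431 = 62.2542
Stratum 2 (Smokers): n = 5716; a·d/n = 1189·2456/5716 = 510.8789; b·c/n = 1138·933/5716 = 185.7512
OR_MH = (149.2756 + 510.8789) / (62.2542 + 185.7512) = 660.1545 / 248.0054 = 2.66186

2.66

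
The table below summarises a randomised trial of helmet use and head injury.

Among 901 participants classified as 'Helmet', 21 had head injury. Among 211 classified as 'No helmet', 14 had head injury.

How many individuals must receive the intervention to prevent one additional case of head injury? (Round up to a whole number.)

24

Risk in treated group = 21/901 = 0.02331; risk in control = 14/211 = 0.06635.
Absolute risk reduction = 0.06635 − 0.02331 = 0.04304
NNT = 1 / ARR = 1 / 0.04304 = 23.232 → round up → 24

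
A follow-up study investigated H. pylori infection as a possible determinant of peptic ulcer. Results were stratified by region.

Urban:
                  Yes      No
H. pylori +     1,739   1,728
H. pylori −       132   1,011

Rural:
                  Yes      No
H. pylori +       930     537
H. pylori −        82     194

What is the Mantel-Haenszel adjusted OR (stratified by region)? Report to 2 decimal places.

6.49

OR_MH = Σ(aᵢdᵢ/nᵢ) / Σ(bᵢcᵢ/nᵢ), where nᵢ is the stratum total.
Stratum 1 (Urban): n = 4610; a·d/n = 1739·1011/4610 = 381.3729; b·c/n = 1728·132/4610 = 49.4785
Stratum 2 (Rural): n = 1743; a·d/n = 930·194/1743 = 103.5112; b·c/n = 537·82/1743 = 25.2633
OR_MH = (381.3729 + 103.5112) / (49.4785 + 25.2633) = 484.8841 / 74.7419 = 6.48745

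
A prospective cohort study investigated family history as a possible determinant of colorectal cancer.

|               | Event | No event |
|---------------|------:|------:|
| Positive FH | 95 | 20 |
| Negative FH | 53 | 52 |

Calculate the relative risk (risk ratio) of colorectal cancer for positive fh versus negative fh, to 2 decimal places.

Cells: a = 95, b = 20, c = 53, d = 52.
Risk in exposed = 95/115 = 0.82609; risk in unexposed = 53/105 = 0.50476.
RR = 0.82609 / 0.50476 = 1.63659
The risk among the exposed is 1.64 times that among the unexposed.

1.64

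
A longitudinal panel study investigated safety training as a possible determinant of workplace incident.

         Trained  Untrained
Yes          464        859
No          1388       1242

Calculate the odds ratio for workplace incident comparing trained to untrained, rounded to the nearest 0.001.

0.483

Reading the table with exposure as columns: a = 464 (Trained, case), b = 1388 (Trained, non-case), c = 859 (Untrained, case), d = 1242.
OR = (a·d)/(b·c) = (464 × 1242) / (1388 × 859) = 576288 / 1192292 = 0.48334
Exposure is associated with lower odds of workplace incident (OR = 0.48 < 1).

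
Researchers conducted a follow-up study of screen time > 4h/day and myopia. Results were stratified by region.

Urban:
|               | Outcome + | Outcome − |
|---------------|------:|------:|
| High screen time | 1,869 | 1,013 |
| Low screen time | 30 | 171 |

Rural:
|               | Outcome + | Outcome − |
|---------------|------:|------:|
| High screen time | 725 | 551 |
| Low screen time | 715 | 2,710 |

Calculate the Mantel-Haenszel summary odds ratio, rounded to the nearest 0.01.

5.57

OR_MH = Σ(aᵢdᵢ/nᵢ) / Σ(bᵢcᵢ/nᵢ), where nᵢ is the stratum total.
Stratum 1 (Urban): n = 3083; a·d/n = 1869·171/3083 = 103.6649; b·c/n = 1013·30/3083 = 9.8573
Stratum 2 (Rural): n = 4701; a·d/n = 725·2710/4701 = 417.9430; b·c/n = 551·715/4701 = 83.8045
OR_MH = (103.6649 + 417.9430) / (9.8573 + 83.8045) = 521.6079 / 93.6618 = 5.56906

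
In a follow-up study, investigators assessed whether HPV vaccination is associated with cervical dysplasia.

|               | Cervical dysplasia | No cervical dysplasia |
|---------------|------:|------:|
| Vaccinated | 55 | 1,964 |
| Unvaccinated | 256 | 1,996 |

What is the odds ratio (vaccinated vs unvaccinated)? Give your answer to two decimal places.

Cells: a = 55, b = 1964, c = 256, d = 1996.
OR = (a·d)/(b·c) = (55 × 1996) / (1964 × 256) = 109780 / 502784 = 0.21834
Exposure is associated with lower odds of cervical dysplasia (OR = 0.22 < 1).

0.22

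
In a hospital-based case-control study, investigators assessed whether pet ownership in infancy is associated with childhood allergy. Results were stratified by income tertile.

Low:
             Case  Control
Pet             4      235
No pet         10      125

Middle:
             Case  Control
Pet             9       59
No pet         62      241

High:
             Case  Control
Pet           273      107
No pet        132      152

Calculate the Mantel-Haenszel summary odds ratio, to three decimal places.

OR_MH = Σ(aᵢdᵢ/nᵢ) / Σ(bᵢcᵢ/nᵢ), where nᵢ is the stratum total.
Stratum 1 (Low): n = 374; a·d/n = 4·125/374 = 1.3369; b·c/n = 235·10/374 = 6.2834
Stratum 2 (Middle): n = 371; a·d/n = 9·241/371 = 5.8464; b·c/n = 59·62/371 = 9.8598
Stratum 3 (High): n = 664; a·d/n = 273·152/664 = 62.4940; b·c/n = 107·132/664 = 21.2711
OR_MH = (1.3369 + 5.8464 + 62.4940) / (6.2834 + 9.8598 + 21.2711) = 69.6772 / 37.4143 = 1.86231

1.862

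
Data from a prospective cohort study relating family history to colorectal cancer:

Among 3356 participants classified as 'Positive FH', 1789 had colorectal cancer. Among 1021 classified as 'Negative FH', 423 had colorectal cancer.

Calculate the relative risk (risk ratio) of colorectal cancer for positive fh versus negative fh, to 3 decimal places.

From the description: a = 1789, b = 1567, c = 423, d = 598.
Risk in exposed = 1789/3356 = 0.53308; risk in unexposed = 423/1021 = 0.41430.
RR = 0.53308 / 0.41430 = 1.28669
The risk among the exposed is 1.29 times that among the unexposed.

1.287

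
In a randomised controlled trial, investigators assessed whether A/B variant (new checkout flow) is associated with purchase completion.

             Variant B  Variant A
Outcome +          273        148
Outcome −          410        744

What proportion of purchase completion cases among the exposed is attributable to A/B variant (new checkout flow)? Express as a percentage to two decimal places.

58.49

Reading the table with exposure as columns: a = 273 (Variant B, case), b = 410 (Variant B, non-case), c = 148 (Variant A, case), d = 744.
Risk in exposed = 273/683 = 0.39971; risk in unexposed = 148/892 = 0.16592.
RR = 0.39971/0.16592 = 2.40905
AR% = (RR − 1)/RR × 100 = (2.40905 − 1)/2.40905 × 100 = 58.4898%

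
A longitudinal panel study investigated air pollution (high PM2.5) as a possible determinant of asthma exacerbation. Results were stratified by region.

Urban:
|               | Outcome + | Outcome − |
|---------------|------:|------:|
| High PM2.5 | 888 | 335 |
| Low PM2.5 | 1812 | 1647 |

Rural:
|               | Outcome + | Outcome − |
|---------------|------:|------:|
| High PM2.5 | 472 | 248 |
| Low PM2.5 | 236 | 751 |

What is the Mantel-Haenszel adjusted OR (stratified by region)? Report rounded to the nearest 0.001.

OR_MH = Σ(aᵢdᵢ/nᵢ) / Σ(bᵢcᵢ/nᵢ), where nᵢ is the stratum total.
Stratum 1 (Urban): n = 4682; a·d/n = 888·1647/4682 = 312.3742; b·c/n = 335·1812/4682 = 129.6497
Stratum 2 (Rural): n = 1707; a·d/n = 472·751/1707 = 207.6579; b·c/n = 248·236/1707 = 34.2871
OR_MH = (312.3742 + 207.6579) / (129.6497 + 34.2871) = 520.0321 / 163.9368 = 3.17215

3.172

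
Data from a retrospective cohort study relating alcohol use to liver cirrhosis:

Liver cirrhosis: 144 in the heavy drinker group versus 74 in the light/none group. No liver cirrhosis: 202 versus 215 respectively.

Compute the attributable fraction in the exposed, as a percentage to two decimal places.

From the description: a = 144, b = 202, c = 74, d = 215.
Risk in exposed = 144/346 = 0.41618; risk in unexposed = 74/289 = 0.25606.
RR = 0.41618/0.25606 = 1.62537
AR% = (RR − 1)/RR × 100 = (1.62537 − 1)/1.62537 × 100 = 38.4756%

38.48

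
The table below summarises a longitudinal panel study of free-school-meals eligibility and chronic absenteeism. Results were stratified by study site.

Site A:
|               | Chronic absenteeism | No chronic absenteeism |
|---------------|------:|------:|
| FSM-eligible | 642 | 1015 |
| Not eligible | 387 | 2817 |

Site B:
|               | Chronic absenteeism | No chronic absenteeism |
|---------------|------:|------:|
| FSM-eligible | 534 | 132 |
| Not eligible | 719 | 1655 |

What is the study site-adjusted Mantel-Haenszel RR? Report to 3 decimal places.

2.903

RR_MH = Σ(aᵢ·n₀ᵢ/nᵢ) / Σ(cᵢ·n₁ᵢ/nᵢ), with n₁ᵢ = aᵢ+bᵢ (exposed), n₀ᵢ = cᵢ+dᵢ (unexposed), nᵢ = n₁ᵢ+n₀ᵢ.
Stratum 1 (Site A): n₁ = 1657, n₀ = 3204, n = 4861; a·n₀/n = 642·3204/4861 = 423.1574; c·n₁/n = 387·1657/4861 = 131.9192
Stratum 2 (Site B): n₁ = 666, n₀ = 2374, n = 3040; a·n₀/n = 534·2374/3040 = 417.0118; c·n₁/n = 719·666/3040 = 157.5178
RR_MH = (423.1574 + 417.0118) / (131.9192 + 157.5178) = 840.1692 / 289.4369 = 2.90277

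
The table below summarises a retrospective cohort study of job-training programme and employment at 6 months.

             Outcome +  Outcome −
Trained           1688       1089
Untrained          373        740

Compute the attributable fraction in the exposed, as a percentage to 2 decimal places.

44.87

Cells: a = 1688, b = 1089, c = 373, d = 740.
Risk in exposed = 1688/2777 = 0.60785; risk in unexposed = 373/1113 = 0.33513.
RR = 0.60785/0.33513 = 1.81377
AR% = (RR − 1)/RR × 100 = (1.81377 − 1)/1.81377 × 100 = 44.8663%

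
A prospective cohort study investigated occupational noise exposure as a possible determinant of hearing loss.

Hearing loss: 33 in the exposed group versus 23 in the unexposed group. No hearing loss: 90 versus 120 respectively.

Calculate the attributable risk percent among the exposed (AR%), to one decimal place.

From the description: a = 33, b = 90, c = 23, d = 120.
Risk in exposed = 33/123 = 0.26829; risk in unexposed = 23/143 = 0.16084.
RR = 0.26829/0.16084 = 1.66808
AR% = (RR − 1)/RR × 100 = (1.66808 − 1)/1.66808 × 100 = 40.0509%

40.1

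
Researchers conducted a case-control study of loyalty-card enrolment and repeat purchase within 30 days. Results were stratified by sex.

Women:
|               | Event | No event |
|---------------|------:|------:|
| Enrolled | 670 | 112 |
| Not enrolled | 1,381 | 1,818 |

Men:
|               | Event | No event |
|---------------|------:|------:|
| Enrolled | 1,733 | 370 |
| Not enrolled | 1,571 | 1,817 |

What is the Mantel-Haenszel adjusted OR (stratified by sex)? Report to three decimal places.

6.077

OR_MH = Σ(aᵢdᵢ/nᵢ) / Σ(bᵢcᵢ/nᵢ), where nᵢ is the stratum total.
Stratum 1 (Women): n = 3981; a·d/n = 670·1818/3981 = 305.9683; b·c/n = 112·1381/3981 = 38.8525
Stratum 2 (Men): n = 5491; a·d/n = 1733·1817/5491 = 573.4586; b·c/n = 370·1571/5491 = 105.8587
OR_MH = (305.9683 + 573.4586) / (38.8525 + 105.8587) = 879.4269 / 144.7112 = 6.07712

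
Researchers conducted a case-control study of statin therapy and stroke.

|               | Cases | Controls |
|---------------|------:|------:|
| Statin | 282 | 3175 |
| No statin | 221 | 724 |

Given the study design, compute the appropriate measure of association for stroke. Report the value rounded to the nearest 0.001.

0.291

Cells: a = 282, b = 3175, c = 221, d = 724.
This is a case-control study: participants were sampled on outcome status, so risks in the source population cannot be estimated directly — relative risk is not valid here. The odds ratio is the appropriate measure.
OR = (a·d)/(b·c) = (282 × 724) / (3175 × 221) = 204168 / 701675 = 0.29097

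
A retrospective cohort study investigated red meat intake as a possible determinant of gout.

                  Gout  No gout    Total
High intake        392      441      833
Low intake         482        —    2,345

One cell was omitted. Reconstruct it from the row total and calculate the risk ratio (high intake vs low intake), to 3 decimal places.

2.289

The missing cell is in the unexposed row: 2345 − 482 = 1863.
So a = 392, b = 441, c = 482, d = 1863.
RR = [a/(a+b)] / [c/(c+d)] = (392/833) / (482/2345) = 0.47059/0.20554 = 2.28948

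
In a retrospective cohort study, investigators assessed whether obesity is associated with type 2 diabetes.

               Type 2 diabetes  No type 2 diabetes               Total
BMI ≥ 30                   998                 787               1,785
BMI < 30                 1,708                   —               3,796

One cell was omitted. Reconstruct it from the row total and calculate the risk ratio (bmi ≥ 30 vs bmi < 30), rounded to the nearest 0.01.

The missing cell is in the unexposed row: 3796 − 1708 = 2088.
So a = 998, b = 787, c = 1708, d = 2088.
RR = [a/(a+b)] / [c/(c+d)] = (998/1785) / (1708/3796) = 0.55910/0.44995 = 1.24260

1.24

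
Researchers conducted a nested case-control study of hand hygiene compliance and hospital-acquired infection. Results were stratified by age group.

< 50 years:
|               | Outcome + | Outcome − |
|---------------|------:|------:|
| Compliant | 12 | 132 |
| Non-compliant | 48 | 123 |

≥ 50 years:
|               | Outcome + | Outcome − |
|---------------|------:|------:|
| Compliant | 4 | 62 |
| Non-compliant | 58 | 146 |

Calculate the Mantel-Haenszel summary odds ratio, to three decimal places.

0.205

OR_MH = Σ(aᵢdᵢ/nᵢ) / Σ(bᵢcᵢ/nᵢ), where nᵢ is the stratum total.
Stratum 1 (< 50 years): n = 315; a·d/n = 12·123/315 = 4.6857; b·c/n = 132·48/315 = 20.1143
Stratum 2 (≥ 50 years): n = 270; a·d/n = 4·146/270 = 2.1630; b·c/n = 62·58/270 = 13.3185
OR_MH = (4.6857 + 2.1630) / (20.1143 + 13.3185) = 6.8487 / 33.4328 = 0.20485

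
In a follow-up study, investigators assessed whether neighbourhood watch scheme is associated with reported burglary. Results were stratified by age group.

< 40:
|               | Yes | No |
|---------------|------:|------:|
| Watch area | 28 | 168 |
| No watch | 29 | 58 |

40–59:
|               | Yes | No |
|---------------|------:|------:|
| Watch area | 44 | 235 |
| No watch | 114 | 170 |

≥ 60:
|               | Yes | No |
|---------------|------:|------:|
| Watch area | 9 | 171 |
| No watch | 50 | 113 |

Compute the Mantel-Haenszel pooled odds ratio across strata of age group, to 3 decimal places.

0.245

OR_MH = Σ(aᵢdᵢ/nᵢ) / Σ(bᵢcᵢ/nᵢ), where nᵢ is the stratum total.
Stratum 1 (< 40): n = 283; a·d/n = 28·58/283 = 5.7385; b·c/n = 168·29/283 = 17.2155
Stratum 2 (40–59): n = 563; a·d/n = 44·170/563 = 13.2860; b·c/n = 235·114/563 = 47.5844
Stratum 3 (≥ 60): n = 343; a·d/n = 9·113/343 = 2.9650; b·c/n = 171·50/343 = 24.9271
OR_MH = (5.7385 + 13.2860 + 2.9650) / (17.2155 + 47.5844 + 24.9271) = 21.9895 / 89.7270 = 0.24507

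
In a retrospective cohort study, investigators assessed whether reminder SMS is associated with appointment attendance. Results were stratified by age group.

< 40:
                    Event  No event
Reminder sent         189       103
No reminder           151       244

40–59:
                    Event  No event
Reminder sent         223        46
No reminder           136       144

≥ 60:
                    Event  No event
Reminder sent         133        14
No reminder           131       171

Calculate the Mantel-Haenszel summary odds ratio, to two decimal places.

4.62

OR_MH = Σ(aᵢdᵢ/nᵢ) / Σ(bᵢcᵢ/nᵢ), where nᵢ is the stratum total.
Stratum 1 (< 40): n = 687; a·d/n = 189·244/687 = 67.1266; b·c/n = 103·151/687 = 22.6390
Stratum 2 (40–59): n = 549; a·d/n = 223·144/549 = 58.4918; b·c/n = 46·136/549 = 11.3953
Stratum 3 (≥ 60): n = 449; a·d/n = 133·171/449 = 50.6526; b·c/n = 14·131/449 = 4.0846
OR_MH = (67.1266 + 58.4918 + 50.6526) / (22.6390 + 11.3953 + 4.0846) = 176.2710 / 38.1189 = 4.62424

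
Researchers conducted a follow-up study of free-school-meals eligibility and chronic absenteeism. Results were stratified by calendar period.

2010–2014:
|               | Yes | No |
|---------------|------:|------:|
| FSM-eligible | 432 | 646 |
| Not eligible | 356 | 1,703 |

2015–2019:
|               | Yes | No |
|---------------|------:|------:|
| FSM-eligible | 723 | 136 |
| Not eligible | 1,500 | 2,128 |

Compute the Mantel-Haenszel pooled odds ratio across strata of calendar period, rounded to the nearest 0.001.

OR_MH = Σ(aᵢdᵢ/nᵢ) / Σ(bᵢcᵢ/nᵢ), where nᵢ is the stratum total.
Stratum 1 (2010–2014): n = 3137; a·d/n = 432·1703/3137 = 234.5222; b·c/n = 646·356/3137 = 73.3108
Stratum 2 (2015–2019): n = 4487; a·d/n = 723·2128/4487 = 342.8892; b·c/n = 136·1500/4487 = 45.4647
OR_MH = (234.5222 + 342.8892) / (73.3108 + 45.4647) = 577.4114 / 118.7755 = 4.86137

4.861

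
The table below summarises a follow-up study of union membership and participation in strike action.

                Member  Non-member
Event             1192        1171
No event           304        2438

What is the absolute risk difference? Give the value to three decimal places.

0.472

Reading the table with exposure as columns: a = 1192 (Member, case), b = 304 (Member, non-case), c = 1171 (Non-member, case), d = 2438.
Risk in exposed = 1192/1496 = 0.796791; risk in unexposed = 1171/3609 = 0.324467.
Risk difference = 0.796791 − 0.324467 = 0.472325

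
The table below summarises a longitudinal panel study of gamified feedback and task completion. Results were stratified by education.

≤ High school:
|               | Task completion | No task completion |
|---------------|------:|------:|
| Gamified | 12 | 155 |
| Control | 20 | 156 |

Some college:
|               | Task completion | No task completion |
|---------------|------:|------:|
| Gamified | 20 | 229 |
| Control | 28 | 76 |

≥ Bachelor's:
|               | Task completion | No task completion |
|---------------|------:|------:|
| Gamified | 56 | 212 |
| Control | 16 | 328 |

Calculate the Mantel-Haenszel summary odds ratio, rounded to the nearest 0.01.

OR_MH = Σ(aᵢdᵢ/nᵢ) / Σ(bᵢcᵢ/nᵢ), where nᵢ is the stratum total.
Stratum 1 (≤ High school): n = 343; a·d/n = 12·156/343 = 5.4577; b·c/n = 155·20/343 = 9.0379
Stratum 2 (Some college): n = 353; a·d/n = 20·76/353 = 4.3059; b·c/n = 229·28/353 = 18.1643
Stratum 3 (≥ Bachelor's): n = 612; a·d/n = 56·328/612 = 30.0131; b·c/n = 212·16/612 = 5.5425
OR_MH = (5.4577 + 4.3059 + 30.0131) / (9.0379 + 18.1643 + 5.5425) = 39.7767 / 32.7447 = 1.21475

1.21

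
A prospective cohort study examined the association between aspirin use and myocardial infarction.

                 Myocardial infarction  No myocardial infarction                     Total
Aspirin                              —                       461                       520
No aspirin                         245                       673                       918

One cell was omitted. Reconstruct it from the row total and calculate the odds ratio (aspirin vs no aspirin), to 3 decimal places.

0.352

The missing cell is in the exposed row: 520 − 461 = 59.
So a = 59, b = 461, c = 245, d = 673.
OR = (a·d)/(b·c) = (59 × 673) / (461 × 245) = 39707 / 112945 = 0.35156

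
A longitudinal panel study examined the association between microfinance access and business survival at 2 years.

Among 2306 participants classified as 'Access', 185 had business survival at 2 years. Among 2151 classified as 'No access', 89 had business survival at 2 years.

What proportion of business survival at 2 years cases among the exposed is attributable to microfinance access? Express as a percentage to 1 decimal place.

48.4

From the description: a = 185, b = 2121, c = 89, d = 2062.
Risk in exposed = 185/2306 = 0.08023; risk in unexposed = 89/2151 = 0.04138.
RR = 0.08023/0.04138 = 1.93893
AR% = (RR − 1)/RR × 100 = (1.93893 − 1)/1.93893 × 100 = 48.4252%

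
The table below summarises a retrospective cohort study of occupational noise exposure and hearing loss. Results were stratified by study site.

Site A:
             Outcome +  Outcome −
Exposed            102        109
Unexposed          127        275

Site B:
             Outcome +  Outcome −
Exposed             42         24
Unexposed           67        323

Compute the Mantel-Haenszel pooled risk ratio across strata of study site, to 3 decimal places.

1.925

RR_MH = Σ(aᵢ·n₀ᵢ/nᵢ) / Σ(cᵢ·n₁ᵢ/nᵢ), with n₁ᵢ = aᵢ+bᵢ (exposed), n₀ᵢ = cᵢ+dᵢ (unexposed), nᵢ = n₁ᵢ+n₀ᵢ.
Stratum 1 (Site A): n₁ = 211, n₀ = 402, n = 613; a·n₀/n = 102·402/613 = 66.8907; c·n₁/n = 127·211/613 = 43.7145
Stratum 2 (Site B): n₁ = 66, n₀ = 390, n = 456; a·n₀/n = 42·390/456 = 35.9211; c·n₁/n = 67·66/456 = 9.6974
RR_MH = (66.8907 + 35.9211) / (43.7145 + 9.6974) = 102.8118 / 53.4119 = 1.92489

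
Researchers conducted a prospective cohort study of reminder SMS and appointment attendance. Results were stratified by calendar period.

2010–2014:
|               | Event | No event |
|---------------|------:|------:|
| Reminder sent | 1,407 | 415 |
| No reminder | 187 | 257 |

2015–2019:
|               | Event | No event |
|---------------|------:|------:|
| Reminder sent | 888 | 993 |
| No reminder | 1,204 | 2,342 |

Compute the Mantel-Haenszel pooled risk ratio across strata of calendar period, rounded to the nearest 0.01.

RR_MH = Σ(aᵢ·n₀ᵢ/nᵢ) / Σ(cᵢ·n₁ᵢ/nᵢ), with n₁ᵢ = aᵢ+bᵢ (exposed), n₀ᵢ = cᵢ+dᵢ (unexposed), nᵢ = n₁ᵢ+n₀ᵢ.
Stratum 1 (2010–2014): n₁ = 1822, n₀ = 444, n = 2266; a·n₀/n = 1407·444/2266 = 275.6876; c·n₁/n = 187·1822/2266 = 150.3592
Stratum 2 (2015–2019): n₁ = 1881, n₀ = 3546, n = 5427; a·n₀/n = 888·3546/5427 = 580.2189; c·n₁/n = 1204·1881/5427 = 417.3068
RR_MH = (275.6876 + 580.2189) / (150.3592 + 417.3068) = 855.9065 / 567.6660 = 1.50776

1.51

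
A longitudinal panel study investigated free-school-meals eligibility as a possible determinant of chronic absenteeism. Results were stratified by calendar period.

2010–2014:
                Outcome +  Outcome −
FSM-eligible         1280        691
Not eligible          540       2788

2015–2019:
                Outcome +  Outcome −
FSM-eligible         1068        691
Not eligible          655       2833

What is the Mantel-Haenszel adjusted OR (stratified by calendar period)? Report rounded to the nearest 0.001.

7.979

OR_MH = Σ(aᵢdᵢ/nᵢ) / Σ(bᵢcᵢ/nᵢ), where nᵢ is the stratum total.
Stratum 1 (2010–2014): n = 5299; a·d/n = 1280·2788/5299 = 673.4554; b·c/n = 691·540/5299 = 70.4171
Stratum 2 (2015–2019): n = 5247; a·d/n = 1068·2833/5247 = 576.6427; b·c/n = 691·655/5247 = 86.2598
OR_MH = (673.4554 + 576.6427) / (70.4171 + 86.2598) = 1250.0980 / 156.6768 = 7.97883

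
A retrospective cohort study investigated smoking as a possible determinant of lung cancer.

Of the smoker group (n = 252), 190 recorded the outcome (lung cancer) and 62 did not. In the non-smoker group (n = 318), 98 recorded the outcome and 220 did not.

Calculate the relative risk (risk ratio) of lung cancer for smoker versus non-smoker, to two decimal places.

2.45

From the description: a = 190, b = 62, c = 98, d = 220.
Risk in exposed = 190/252 = 0.75397; risk in unexposed = 98/318 = 0.30818.
RR = 0.75397 / 0.30818 = 2.44655
The risk among the exposed is 2.45 times that among the unexposed.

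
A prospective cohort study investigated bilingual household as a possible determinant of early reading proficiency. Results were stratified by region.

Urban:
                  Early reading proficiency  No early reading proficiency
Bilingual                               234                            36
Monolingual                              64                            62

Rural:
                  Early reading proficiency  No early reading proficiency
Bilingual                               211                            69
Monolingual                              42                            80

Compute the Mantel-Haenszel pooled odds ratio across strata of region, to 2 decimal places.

OR_MH = Σ(aᵢdᵢ/nᵢ) / Σ(bᵢcᵢ/nᵢ), where nᵢ is the stratum total.
Stratum 1 (Urban): n = 396; a·d/n = 234·62/396 = 36.6364; b·c/n = 36·64/396 = 5.8182
Stratum 2 (Rural): n = 402; a·d/n = 211·80/402 = 41.9900; b·c/n = 69·42/402 = 7.2090
OR_MH = (36.6364 + 41.9900) / (5.8182 + 7.2090) = 78.6264 / 13.0271 = 6.03559

6.04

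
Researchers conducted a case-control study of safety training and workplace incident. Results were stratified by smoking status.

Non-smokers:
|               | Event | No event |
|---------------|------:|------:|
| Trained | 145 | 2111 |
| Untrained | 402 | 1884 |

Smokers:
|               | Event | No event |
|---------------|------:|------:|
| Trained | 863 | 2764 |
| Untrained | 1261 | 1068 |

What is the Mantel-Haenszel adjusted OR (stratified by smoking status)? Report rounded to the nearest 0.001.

0.278

OR_MH = Σ(aᵢdᵢ/nᵢ) / Σ(bᵢcᵢ/nᵢ), where nᵢ is the stratum total.
Stratum 1 (Non-smokers): n = 4542; a·d/n = 145·1884/4542 = 60.1453; b·c/n = 2111·402/4542 = 186.8388
Stratum 2 (Smokers): n = 5956; a·d/n = 863·1068/5956 = 154.7488; b·c/n = 2764·1261/5956 = 585.1921
OR_MH = (60.1453 + 154.7488) / (186.8388 + 585.1921) = 214.8941 / 772.0309 = 0.27835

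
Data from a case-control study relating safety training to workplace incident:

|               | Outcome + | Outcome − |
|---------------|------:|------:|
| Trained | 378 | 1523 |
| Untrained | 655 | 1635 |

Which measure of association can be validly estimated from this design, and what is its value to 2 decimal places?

0.62

Cells: a = 378, b = 1523, c = 655, d = 1635.
This is a case-control study: participants were sampled on outcome status, so risks in the source population cannot be estimated directly — relative risk is not valid here. The odds ratio is the appropriate measure.
OR = (a·d)/(b·c) = (378 × 1635) / (1523 × 655) = 618030 / 997565 = 0.61954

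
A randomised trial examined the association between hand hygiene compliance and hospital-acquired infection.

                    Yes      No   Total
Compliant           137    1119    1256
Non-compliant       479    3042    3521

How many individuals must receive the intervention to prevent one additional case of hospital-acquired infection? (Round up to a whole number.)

Risk in treated group = 137/1256 = 0.10908; risk in control = 479/3521 = 0.13604.
Absolute risk reduction = 0.13604 − 0.10908 = 0.02696
NNT = 1 / ARR = 1 / 0.02696 = 37.086 → round up → 38

38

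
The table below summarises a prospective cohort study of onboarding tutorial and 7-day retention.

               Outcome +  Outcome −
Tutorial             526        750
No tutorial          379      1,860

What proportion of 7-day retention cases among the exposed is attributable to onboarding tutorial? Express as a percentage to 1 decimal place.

Cells: a = 526, b = 750, c = 379, d = 1860.
Risk in exposed = 526/1276 = 0.41223; risk in unexposed = 379/2239 = 0.16927.
RR = 0.41223/0.16927 = 2.43529
AR% = (RR − 1)/RR × 100 = (2.43529 − 1)/2.43529 × 100 = 58.9371%

58.9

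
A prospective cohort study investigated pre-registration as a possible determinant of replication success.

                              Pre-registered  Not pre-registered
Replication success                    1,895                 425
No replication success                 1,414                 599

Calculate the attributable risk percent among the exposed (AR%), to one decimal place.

27.5

Reading the table with exposure as columns: a = 1895 (Pre-registered, case), b = 1414 (Pre-registered, non-case), c = 425 (Not pre-registered, case), d = 599.
Risk in exposed = 1895/3309 = 0.57268; risk in unexposed = 425/1024 = 0.41504.
RR = 0.57268/0.41504 = 1.37982
AR% = (RR − 1)/RR × 100 = (1.37982 − 1)/1.37982 × 100 = 27.5270%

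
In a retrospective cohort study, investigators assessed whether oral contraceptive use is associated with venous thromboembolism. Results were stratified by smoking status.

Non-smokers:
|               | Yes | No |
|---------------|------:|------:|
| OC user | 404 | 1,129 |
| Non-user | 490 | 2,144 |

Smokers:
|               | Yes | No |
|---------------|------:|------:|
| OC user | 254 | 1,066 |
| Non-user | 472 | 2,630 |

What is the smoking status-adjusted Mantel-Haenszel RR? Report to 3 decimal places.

RR_MH = Σ(aᵢ·n₀ᵢ/nᵢ) / Σ(cᵢ·n₁ᵢ/nᵢ), with n₁ᵢ = aᵢ+bᵢ (exposed), n₀ᵢ = cᵢ+dᵢ (unexposed), nᵢ = n₁ᵢ+n₀ᵢ.
Stratum 1 (Non-smokers): n₁ = 1533, n₀ = 2634, n = 4167; a·n₀/n = 404·2634/4167 = 255.3722; c·n₁/n = 490·1533/4167 = 180.2664
Stratum 2 (Smokers): n₁ = 1320, n₀ = 3102, n = 4422; a·n₀/n = 254·3102/4422 = 178.1791; c·n₁/n = 472·1320/4422 = 140.8955
RR_MH = (255.3722 + 178.1791) / (180.2664 + 140.8955) = 433.5513 / 321.1619 = 1.34995

1.350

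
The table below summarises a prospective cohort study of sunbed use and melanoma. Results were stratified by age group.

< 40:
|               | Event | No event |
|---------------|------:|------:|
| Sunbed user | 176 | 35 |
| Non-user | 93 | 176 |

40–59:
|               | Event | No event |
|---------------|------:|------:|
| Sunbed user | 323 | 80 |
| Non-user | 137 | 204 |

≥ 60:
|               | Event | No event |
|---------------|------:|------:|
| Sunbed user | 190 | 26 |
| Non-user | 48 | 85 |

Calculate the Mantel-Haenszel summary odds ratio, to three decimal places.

7.947

OR_MH = Σ(aᵢdᵢ/nᵢ) / Σ(bᵢcᵢ/nᵢ), where nᵢ is the stratum total.
Stratum 1 (< 40): n = 480; a·d/n = 176·176/480 = 64.5333; b·c/n = 35·93/480 = 6.7812
Stratum 2 (40–59): n = 744; a·d/n = 323·204/744 = 88.5645; b·c/n = 80·137/744 = 14.7312
Stratum 3 (≥ 60): n = 349; a·d/n = 190·85/349 = 46.2751; b·c/n = 26·48/349 = 3.5759
OR_MH = (64.5333 + 88.5645 + 46.2751) / (6.7812 + 14.7312 + 3.5759) = 199.3729 / 25.0884 = 7.94683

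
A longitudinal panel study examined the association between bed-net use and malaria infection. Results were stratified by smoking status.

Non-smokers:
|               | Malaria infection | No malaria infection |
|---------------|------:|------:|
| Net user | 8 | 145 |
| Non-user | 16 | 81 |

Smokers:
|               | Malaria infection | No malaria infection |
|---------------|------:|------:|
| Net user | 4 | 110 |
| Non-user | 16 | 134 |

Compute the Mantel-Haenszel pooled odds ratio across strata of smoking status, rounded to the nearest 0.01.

OR_MH = Σ(aᵢdᵢ/nᵢ) / Σ(bᵢcᵢ/nᵢ), where nᵢ is the stratum total.
Stratum 1 (Non-smokers): n = 250; a·d/n = 8·81/250 = 2.5920; b·c/n = 145·16/250 = 9.2800
Stratum 2 (Smokers): n = 264; a·d/n = 4·134/264 = 2.0303; b·c/n = 110·16/264 = 6.6667
OR_MH = (2.5920 + 2.0303) / (9.2800 + 6.6667) = 4.6223 / 15.9467 = 0.28986

0.29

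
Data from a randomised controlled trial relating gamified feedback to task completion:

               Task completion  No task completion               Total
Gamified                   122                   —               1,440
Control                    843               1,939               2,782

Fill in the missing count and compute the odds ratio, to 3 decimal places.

The missing cell is in the exposed row: 1440 − 122 = 1318.
So a = 122, b = 1318, c = 843, d = 1939.
OR = (a·d)/(b·c) = (122 × 1939) / (1318 × 843) = 236558 / 1111074 = 0.21291

0.213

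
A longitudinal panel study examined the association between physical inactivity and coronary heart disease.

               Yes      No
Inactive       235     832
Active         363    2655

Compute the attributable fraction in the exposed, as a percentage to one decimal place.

Cells: a = 235, b = 832, c = 363, d = 2655.
Risk in exposed = 235/1067 = 0.22024; risk in unexposed = 363/3018 = 0.12028.
RR = 0.22024/0.12028 = 1.83112
AR% = (RR − 1)/RR × 100 = (1.83112 − 1)/1.83112 × 100 = 45.3885%

45.4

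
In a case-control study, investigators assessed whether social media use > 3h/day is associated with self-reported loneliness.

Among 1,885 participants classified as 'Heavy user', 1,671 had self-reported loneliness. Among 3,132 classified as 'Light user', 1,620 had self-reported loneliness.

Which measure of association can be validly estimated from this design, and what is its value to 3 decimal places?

7.288

From the description: a = 1671, b = 214, c = 1620, d = 1512.
This is a case-control study: participants were sampled on outcome status, so risks in the source population cannot be estimated directly — relative risk is not valid here. The odds ratio is the appropriate measure.
OR = (a·d)/(b·c) = (1671 × 1512) / (214 × 1620) = 2526552 / 346680 = 7.28785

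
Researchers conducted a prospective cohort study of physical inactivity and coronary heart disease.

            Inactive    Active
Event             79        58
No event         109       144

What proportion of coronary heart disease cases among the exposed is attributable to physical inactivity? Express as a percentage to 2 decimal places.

31.67

Reading the table with exposure as columns: a = 79 (Inactive, case), b = 109 (Inactive, non-case), c = 58 (Active, case), d = 144.
Risk in exposed = 79/188 = 0.42021; risk in unexposed = 58/202 = 0.28713.
RR = 0.42021/0.28713 = 1.46350
AR% = (RR − 1)/RR × 100 = (1.46350 − 1)/1.46350 × 100 = 31.6706%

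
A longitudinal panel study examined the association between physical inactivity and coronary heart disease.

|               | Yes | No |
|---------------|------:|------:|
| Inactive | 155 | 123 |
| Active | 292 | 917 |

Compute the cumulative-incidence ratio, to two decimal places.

2.31

Cells: a = 155, b = 123, c = 292, d = 917.
Risk in exposed = 155/278 = 0.55755; risk in unexposed = 292/1209 = 0.24152.
RR = 0.55755 / 0.24152 = 2.30850
The risk among the exposed is 2.31 times that among the unexposed.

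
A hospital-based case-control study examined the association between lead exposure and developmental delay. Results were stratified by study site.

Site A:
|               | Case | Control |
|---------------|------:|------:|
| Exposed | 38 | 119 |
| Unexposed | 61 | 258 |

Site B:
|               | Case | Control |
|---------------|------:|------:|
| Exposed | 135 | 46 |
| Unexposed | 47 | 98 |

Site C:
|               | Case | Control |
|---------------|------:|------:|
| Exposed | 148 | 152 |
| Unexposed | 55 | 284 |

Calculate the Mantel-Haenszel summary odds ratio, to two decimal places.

OR_MH = Σ(aᵢdᵢ/nᵢ) / Σ(bᵢcᵢ/nᵢ), where nᵢ is the stratum total.
Stratum 1 (Site A): n = 476; a·d/n = 38·258/476 = 20.5966; b·c/n = 119·61/476 = 15.2500
Stratum 2 (Site B): n = 326; a·d/n = 135·98/326 = 40.5828; b·c/n = 46·47/326 = 6.6319
Stratum 3 (Site C): n = 639; a·d/n = 148·284/639 = 65.7778; b·c/n = 152·55/639 = 13.0829
OR_MH = (20.5966 + 40.5828 + 65.7778) / (15.2500 + 6.6319 + 13.0829) = 126.9572 / 34.9648 = 3.63100

3.63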